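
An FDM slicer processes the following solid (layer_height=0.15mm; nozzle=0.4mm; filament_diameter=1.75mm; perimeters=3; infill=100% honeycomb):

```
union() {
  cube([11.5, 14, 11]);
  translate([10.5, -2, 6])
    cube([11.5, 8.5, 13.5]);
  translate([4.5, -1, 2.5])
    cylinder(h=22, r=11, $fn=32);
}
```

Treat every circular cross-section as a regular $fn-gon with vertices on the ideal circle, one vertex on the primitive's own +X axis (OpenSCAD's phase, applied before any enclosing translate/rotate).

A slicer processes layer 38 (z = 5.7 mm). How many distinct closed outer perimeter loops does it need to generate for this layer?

1

At z = 5.7 mm: the cube is present — its section is the full 11.5×14 rectangle; the cube at (10.5, -2) does not reach this height (z outside [6, 19.5]); the r=11 cylinder at (4.5, -1) gives a regular 32-gon of circumradius 11 (constant along its height); Combining (union): the regions partially overlap (shared area 107.59 mm²), so overlapping operands fuse into one piece — 1 connected region. The result has 1 disconnected region.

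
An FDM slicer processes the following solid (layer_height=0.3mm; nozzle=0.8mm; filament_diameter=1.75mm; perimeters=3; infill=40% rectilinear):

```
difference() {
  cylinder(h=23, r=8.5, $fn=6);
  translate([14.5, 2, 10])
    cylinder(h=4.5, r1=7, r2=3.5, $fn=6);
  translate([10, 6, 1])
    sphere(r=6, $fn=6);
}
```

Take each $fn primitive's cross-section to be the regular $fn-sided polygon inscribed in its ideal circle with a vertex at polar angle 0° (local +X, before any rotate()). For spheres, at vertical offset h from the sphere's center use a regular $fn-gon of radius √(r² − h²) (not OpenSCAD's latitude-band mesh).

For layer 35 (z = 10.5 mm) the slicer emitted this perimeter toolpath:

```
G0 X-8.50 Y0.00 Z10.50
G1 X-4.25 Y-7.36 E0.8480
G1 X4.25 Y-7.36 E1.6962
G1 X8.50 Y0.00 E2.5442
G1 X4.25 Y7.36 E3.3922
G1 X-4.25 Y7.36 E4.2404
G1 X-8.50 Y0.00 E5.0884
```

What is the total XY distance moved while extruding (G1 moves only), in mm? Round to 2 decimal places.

Sum the Euclidean lengths of each G1 segment: total = 51.00 mm.

51.00 mm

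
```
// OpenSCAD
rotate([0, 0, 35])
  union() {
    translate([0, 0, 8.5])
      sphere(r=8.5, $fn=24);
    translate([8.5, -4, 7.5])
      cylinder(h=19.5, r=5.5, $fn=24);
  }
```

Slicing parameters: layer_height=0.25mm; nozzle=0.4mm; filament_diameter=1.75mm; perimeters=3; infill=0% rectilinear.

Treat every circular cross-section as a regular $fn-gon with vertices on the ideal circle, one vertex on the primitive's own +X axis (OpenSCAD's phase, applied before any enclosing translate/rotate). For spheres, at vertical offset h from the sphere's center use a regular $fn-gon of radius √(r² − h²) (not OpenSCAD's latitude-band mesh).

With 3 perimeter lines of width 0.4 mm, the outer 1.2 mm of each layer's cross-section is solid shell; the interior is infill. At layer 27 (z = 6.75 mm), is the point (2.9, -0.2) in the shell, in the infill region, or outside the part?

infill

At z = 6.75 mm: the r=8.5 sphere slices to a regular 24-gon of circumradius 8.318 (√(r²−h²) with h=1.75 from center); the cylinder at (8.5, -4) is absent (z outside [7.5, 27]); Taking the union: only the r=8.5 sphere is present, so the union is just that shape — 1 connected region; (whole slice rotated 35° about Z — lengths, areas and connectivity unchanged). Overall, the cross-section is a single solid region. Undo the 35° rotation: the query point maps to (2.261, -1.827) in the un-rotated model frame. The nearest boundary edge runs (5.88, -5.88)→(7.20, -4.16); distance from the point to it = 5.34 mm. The point is inside the cross-section and 5.34 mm from the nearest boundary — more than the 1.2 mm shell width (3 × 0.4), so it's in the infill interior.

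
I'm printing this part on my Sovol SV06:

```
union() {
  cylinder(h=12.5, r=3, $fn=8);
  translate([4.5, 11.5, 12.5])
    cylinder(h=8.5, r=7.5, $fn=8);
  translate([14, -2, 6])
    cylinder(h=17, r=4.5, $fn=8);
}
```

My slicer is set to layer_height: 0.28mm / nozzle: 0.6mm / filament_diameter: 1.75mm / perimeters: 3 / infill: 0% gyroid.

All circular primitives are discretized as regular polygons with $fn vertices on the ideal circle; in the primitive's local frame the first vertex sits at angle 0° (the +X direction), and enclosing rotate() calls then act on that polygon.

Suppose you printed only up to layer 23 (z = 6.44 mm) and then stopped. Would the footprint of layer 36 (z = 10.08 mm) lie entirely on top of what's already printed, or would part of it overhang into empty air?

Compare the two slices. At z = 6.44: the r=3 cylinder contributes a regular 8-gon of circumradius 3 (area = (8/2)·3.000²·sin(360°/8) = 25.46 mm²); the cylinder at (4.5, 11.5) does not reach this height (z outside [12.5, 21]); the cylinder at (14, -2): section is a regular 8-gon, circumradius r=4.5 (area = (8/2)·4.500²·sin(360°/8) = 57.28 mm²); Taking the union: the 2 present regions are separate (no shared area or edge), so areas and boundary lengths simply add and each stays a separate island — area = 82.73 mm². At z = 10.08: the r=3 cylinder contributes a regular 8-gon of circumradius 3 (area = (8/2)·3.000²·sin(360°/8) = 25.46 mm²); the cylinder at (4.5, 11.5) is not intersected at this z (z outside [12.5, 21]); the r=4.5 cylinder at (14, -2) gives a regular 8-gon of circumradius 4.5 (constant along its height) (area = (8/2)·4.500²·sin(360°/8) = 57.28 mm²); Merging all regions: the 2 present regions are separate (no shared area or edge), so areas and boundary lengths simply add and each stays a separate island — area = 82.73 mm². Checking containment: the cross-section at z = 10.08 is a subset of the cross-section at z = 6.44.

entirely on top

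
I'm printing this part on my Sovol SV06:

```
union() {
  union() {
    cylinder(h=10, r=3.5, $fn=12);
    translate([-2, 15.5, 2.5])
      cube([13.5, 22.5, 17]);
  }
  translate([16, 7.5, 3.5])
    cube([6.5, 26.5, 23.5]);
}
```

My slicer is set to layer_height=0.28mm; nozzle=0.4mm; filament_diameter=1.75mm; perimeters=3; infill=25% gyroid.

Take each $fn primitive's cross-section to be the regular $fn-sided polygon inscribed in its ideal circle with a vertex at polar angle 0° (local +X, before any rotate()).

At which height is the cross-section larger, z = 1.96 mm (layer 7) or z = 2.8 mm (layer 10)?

Layer 7 (z = 1.96): the r=3.5 cylinder gives a regular 12-gon of circumradius 3.5 (constant along its height) (area = (12/2)·3.500²·sin(360°/12) = 36.75 mm²); the cube at (-2, 15.5) is not intersected at this z (z outside [2.5, 19.5]); Combining (union): only the r=3.5 cylinder is present, so the union is just that shape — area = 36.75 mm²; the cube at (16, 7.5) is not intersected at this z (z outside [3.5, 27]); Combining (union): only that combined region is present, so the union is just that shape — area = 36.75 mm². So its area = 36.75 mm². Layer 10 (z = 2.8): the cylinder: section is a regular 12-gon, circumradius r=3.5 (area = (12/2)·3.500²·sin(360°/12) = 36.75 mm²); the cube at (-2, 15.5) (footprint 13.5×22.5) is included at this height (area 303.75 mm²); Taking the union: the 2 present regions are separate (no shared area or edge), so areas and boundary lengths simply add and each stays a separate island — area = 340.50 mm²; the cube at (16, 7.5) is not intersected at this z (z outside [3.5, 27]); Taking the union: only the result so far is present, so the union is just that shape — area = 340.50 mm². So its area = 340.50 mm². Layer 10 is larger (340.50 vs 36.75 mm²).

layer 10 (z = 2.8 mm)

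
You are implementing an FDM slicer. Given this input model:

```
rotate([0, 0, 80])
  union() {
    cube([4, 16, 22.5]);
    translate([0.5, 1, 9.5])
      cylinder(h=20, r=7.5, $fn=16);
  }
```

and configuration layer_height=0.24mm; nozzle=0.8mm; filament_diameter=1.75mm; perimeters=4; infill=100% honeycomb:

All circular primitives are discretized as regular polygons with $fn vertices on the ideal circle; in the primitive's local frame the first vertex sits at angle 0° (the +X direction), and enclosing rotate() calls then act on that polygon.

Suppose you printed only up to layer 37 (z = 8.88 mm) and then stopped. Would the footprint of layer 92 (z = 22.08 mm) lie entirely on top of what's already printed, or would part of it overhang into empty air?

Compare the two slices. At z = 8.88: the cube (footprint 4×16) is included at this height (area 64.00 mm²); the cylinder at (0.5, 1) is not intersected at this z (z outside [9.5, 29.5]); Taking the union: only the 4×16 cube is present, so the union is just that shape — area = 64.00 mm²; (whole slice rotated 80° about Z — lengths, areas and connectivity unchanged). At z = 22.08: the cube (footprint 4×16) is included at this height (area 64.00 mm²); the r=7.5 cylinder at (0.5, 1) contributes a regular 16-gon of circumradius 7.5 (area = (16/2)·7.500²·sin(360°/16) = 172.21 mm²); Combining (union): the regions partially overlap — summed areas 236.21 mm² minus the doubly-counted overlap 32.66 mm² gives 203.54 mm² — area = 203.54 mm²; (rotated 80° about Z; rotation is an isometry so areas/perimeters/island counts are preserved). Checking containment: at z = 22.08 the cross-section extends beyond the z = 8.88 cross-section by about 139.54 mm².

part overhangs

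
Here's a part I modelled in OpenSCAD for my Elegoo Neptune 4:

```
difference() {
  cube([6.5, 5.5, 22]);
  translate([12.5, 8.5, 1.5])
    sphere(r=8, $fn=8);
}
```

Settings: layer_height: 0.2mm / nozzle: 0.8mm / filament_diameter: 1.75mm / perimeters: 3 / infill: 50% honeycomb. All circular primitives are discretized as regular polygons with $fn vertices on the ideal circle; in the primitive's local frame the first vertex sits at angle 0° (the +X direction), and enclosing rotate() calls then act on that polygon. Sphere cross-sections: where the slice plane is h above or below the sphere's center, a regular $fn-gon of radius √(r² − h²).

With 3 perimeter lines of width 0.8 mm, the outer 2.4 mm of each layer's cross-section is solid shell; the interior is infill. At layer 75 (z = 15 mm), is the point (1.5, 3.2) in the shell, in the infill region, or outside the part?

At z = 15 mm: the cube (footprint 6.5×5.5) is included at this height; the sphere at (12.5, 8.5) is not intersected at this z (|z−center|=13.500 > r=8); Subtracting the remaining from the first: none of the subtracted shapes is present at this height, so the 6.5×5.5 cube is unchanged — 1 connected region. Overall, the cross-section is a single solid region. The nearest boundary edge runs (0.00, 5.50)→(0.00, 0.00); distance from the point to it = 1.50 mm. The point is inside the cross-section, 1.50 mm from the nearest boundary — within the 2.4 mm shell band (3 × 0.8).

shell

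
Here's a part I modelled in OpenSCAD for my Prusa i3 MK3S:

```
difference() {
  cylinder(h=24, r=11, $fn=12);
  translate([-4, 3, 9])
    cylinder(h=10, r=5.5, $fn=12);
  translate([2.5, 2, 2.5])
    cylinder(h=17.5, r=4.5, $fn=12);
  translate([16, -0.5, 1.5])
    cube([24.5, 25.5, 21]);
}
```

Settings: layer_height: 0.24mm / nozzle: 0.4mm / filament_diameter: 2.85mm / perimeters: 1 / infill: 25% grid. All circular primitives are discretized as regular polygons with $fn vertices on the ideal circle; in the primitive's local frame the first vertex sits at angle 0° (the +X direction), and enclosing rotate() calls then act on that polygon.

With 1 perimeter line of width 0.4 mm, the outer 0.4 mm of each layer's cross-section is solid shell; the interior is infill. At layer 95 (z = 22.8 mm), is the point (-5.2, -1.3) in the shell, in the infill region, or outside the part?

At z = 22.8 mm: the cylinder: section is a regular 12-gon, circumradius r=11; the cylinder at (-4, 3) is absent (z outside [9, 19]); the cylinder at (2.5, 2) does not reach this height (z outside [2.5, 20]); the cube at (16, -0.5) does not reach this height (z outside [1.5, 22.5]); After the difference (first − rest): none of the subtracted shapes is present at this height, so the r=11 cylinder is unchanged — 1 connected region. Overall, the cross-section is a single solid region. The nearest boundary edge runs (-11.00, 0.00)→(-9.53, -5.50); distance from the point to it = 5.27 mm. The point is inside the cross-section and 5.27 mm from the nearest boundary — more than the 0.4 mm shell width (1 × 0.4), so it's in the infill interior.

infill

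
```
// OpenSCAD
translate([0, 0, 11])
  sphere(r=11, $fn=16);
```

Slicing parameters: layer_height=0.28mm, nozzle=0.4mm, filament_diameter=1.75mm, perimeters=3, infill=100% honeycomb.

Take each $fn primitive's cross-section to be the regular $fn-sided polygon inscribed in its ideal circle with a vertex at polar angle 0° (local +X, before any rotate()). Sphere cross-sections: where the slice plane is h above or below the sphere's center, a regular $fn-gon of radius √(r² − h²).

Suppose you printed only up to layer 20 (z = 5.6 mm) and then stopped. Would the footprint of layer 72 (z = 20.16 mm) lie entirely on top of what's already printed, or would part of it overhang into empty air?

Compare the two slices. At z = 5.6: the r=11 sphere slices to a regular 16-gon of circumradius 9.583 (√(r²−h²) with h=5.4 from center) (area = (16/2)·9.583²·sin(360°/16) = 281.17 mm²). At z = 20.16: the r=11 sphere slices to a regular 16-gon of circumradius 6.091 (√(r²−h²) with h=9.16 from center) (area = (16/2)·6.091²·sin(360°/16) = 113.56 mm²). Checking containment: the cross-section at z = 20.16 is a subset of the cross-section at z = 5.6.

entirely on top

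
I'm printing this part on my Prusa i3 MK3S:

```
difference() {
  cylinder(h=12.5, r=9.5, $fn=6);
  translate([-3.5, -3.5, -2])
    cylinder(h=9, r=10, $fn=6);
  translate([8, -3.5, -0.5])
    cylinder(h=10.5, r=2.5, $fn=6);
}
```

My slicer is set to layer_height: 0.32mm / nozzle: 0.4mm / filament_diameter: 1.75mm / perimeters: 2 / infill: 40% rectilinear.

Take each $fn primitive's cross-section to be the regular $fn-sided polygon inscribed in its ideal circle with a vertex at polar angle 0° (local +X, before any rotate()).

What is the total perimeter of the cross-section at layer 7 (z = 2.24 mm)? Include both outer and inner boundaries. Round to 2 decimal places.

54.48 mm

At z = 2.24 mm: the r=9.5 cylinder gives a regular 6-gon of circumradius 9.5 (constant along its height) (perimeter = 2·6·9.500·sin(180°/6) = 57.00 mm); the r=10 cylinder at (-3.5, -3.5) contributes a regular 6-gon of circumradius 10 (perimeter = 2·6·10.000·sin(180°/6) = 60.00 mm); the r=2.5 cylinder at (8, -3.5) gives a regular 6-gon of circumradius 2.5 (constant along its height) (perimeter = 2·6·2.500·sin(180°/6) = 15.00 mm); Taking the first minus the rest: starting from the r=9.5 cylinder, the r=10 cylinder at (-3.5, -3.5) partially overlaps it — only the 158.87 mm² overlap (of its 259.81 mm²) is removed, clipping the outline; the r=2.5 cylinder at (8, -3.5) partially overlaps it — only the 5.12 mm² overlap (of its 16.24 mm²) is removed, clipping the outline — boundary = 54.48 mm. Overall, the cross-section has 2 separate islands. Total boundary length (outer) = 54.48 mm.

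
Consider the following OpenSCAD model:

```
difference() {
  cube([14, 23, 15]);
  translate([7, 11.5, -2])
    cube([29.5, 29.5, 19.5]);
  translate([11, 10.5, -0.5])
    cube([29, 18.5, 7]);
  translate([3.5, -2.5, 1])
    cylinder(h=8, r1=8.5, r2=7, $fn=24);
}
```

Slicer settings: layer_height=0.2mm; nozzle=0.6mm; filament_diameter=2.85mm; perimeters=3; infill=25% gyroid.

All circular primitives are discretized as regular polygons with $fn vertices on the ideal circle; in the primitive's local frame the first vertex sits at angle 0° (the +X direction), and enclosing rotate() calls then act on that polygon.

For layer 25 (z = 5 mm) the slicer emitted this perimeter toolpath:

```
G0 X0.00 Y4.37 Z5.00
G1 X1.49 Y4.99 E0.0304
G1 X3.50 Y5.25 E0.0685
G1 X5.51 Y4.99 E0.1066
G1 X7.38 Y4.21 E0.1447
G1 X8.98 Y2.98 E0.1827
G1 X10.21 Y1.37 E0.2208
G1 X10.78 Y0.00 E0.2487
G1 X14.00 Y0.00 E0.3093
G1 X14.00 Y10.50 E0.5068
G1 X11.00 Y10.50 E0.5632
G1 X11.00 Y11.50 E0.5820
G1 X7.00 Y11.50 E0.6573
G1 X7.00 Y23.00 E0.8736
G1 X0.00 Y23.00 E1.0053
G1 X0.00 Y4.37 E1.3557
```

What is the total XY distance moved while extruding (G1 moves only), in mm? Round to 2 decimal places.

Sum the Euclidean lengths of each G1 segment: total = 72.07 mm.

72.07 mm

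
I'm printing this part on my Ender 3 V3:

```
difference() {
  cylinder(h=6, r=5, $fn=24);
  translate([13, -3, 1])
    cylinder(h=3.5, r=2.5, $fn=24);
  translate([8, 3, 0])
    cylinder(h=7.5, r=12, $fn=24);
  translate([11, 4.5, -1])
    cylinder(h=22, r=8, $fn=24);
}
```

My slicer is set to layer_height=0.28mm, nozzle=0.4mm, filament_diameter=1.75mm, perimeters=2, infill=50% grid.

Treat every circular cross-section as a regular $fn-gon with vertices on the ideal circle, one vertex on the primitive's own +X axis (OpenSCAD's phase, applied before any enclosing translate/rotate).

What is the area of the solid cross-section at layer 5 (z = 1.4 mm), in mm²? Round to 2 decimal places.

At z = 1.4 mm: the cylinder: section is a regular 24-gon, circumradius r=5 (area = (24/2)·5.000²·sin(360°/24) = 77.65 mm²); the r=2.5 cylinder at (13, -3) gives a regular 24-gon of circumradius 2.5 (constant along its height) (area = (24/2)·2.500²·sin(360°/24) = 19.41 mm²); the cylinder at (8, 3): section is a regular 24-gon, circumradius r=12 (area = (24/2)·12.000²·sin(360°/24) = 447.24 mm²); the cylinder at (11, 4.5): section is a regular 24-gon, circumradius r=8 (area = (24/2)·8.000²·sin(360°/24) = 198.77 mm²); Taking the first minus the rest: starting from the r=5 cylinder (77.65 mm²), the r=2.5 cylinder at (13, -3) misses the remaining region (no effect); the r=12 cylinder at (8, 3) partially overlaps it — only the 67.92 mm² overlap (of its 447.24 mm²) is removed, clipping the outline; the r=8 cylinder at (11, 4.5) misses the remaining region (no effect) — area = 9.72 mm². Overall, the cross-section is a single solid region. Net area = 9.72 mm².

9.72 mm²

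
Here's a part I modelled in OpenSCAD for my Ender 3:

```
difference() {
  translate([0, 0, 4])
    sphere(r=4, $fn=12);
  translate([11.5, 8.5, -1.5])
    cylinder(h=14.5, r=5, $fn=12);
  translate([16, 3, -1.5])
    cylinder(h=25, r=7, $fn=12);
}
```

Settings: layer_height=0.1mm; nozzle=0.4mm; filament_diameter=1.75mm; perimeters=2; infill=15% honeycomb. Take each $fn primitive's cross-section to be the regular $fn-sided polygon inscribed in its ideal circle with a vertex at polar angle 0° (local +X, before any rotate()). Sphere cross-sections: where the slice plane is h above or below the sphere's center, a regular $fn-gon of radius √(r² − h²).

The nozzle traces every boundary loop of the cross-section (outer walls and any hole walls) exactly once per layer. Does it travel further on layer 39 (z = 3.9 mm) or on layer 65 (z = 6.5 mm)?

Layer 39 (z = 3.9): the r=4 sphere slices to a regular 12-gon of circumradius 3.999 (√(r²−h²) with h=0.1 from center) (perimeter = 2·12·3.999·sin(180°/12) = 24.84 mm); the cylinder at (11.5, 8.5): section is a regular 12-gon, circumradius r=5 (perimeter = 2·12·5.000·sin(180°/12) = 31.06 mm); the cylinder at (16, 3): section is a regular 12-gon, circumradius r=7 (perimeter = 2·12·7.000·sin(180°/12) = 43.48 mm); After the difference (first − rest): starting from the r=4 sphere, the r=5 cylinder at (11.5, 8.5) misses the remaining region (no effect); the r=7 cylinder at (16, 3) misses the remaining region (no effect) — boundary = 24.84 mm. So its perimeter = 24.84 mm. Layer 65 (z = 6.5): the r=4 sphere slices to a regular 12-gon of circumradius 3.122 (√(r²−h²) with h=2.5 from center) (perimeter = 2·12·3.122·sin(180°/12) = 19.40 mm); the r=5 cylinder at (11.5, 8.5) contributes a regular 12-gon of circumradius 5 (perimeter = 2·12·5.000·sin(180°/12) = 31.06 mm); the cylinder at (16, 3): section is a regular 12-gon, circumradius r=7 (perimeter = 2·12·7.000·sin(180°/12) = 43.48 mm); Subtracting the remaining from the first: starting from the r=4 sphere, the r=5 cylinder at (11.5, 8.5) misses the remaining region (no effect); the r=7 cylinder at (16, 3) misses the remaining region (no effect) — boundary = 19.40 mm. So its perimeter = 19.40 mm. Layer 39 is larger (24.84 vs 19.40 mm).

layer 39 (z = 3.9 mm)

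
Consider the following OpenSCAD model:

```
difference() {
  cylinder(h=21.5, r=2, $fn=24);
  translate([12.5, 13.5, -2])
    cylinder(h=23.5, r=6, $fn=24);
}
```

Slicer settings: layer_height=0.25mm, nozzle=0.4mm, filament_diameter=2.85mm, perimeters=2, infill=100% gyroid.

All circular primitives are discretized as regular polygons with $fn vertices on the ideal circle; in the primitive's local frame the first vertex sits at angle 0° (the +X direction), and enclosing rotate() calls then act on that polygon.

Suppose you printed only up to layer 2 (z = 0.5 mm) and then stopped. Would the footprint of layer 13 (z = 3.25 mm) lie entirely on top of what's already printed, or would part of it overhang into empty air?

Compare the two slices. At z = 0.5: the r=2 cylinder gives a regular 24-gon of circumradius 2 (constant along its height) (area = (24/2)·2.000²·sin(360°/24) = 12.42 mm²); the cylinder at (12.5, 13.5): section is a regular 24-gon, circumradius r=6 (area = (24/2)·6.000²·sin(360°/24) = 111.81 mm²); After the difference (first − rest): starting from the r=2 cylinder (12.42 mm²), the r=6 cylinder at (12.5, 13.5) misses the remaining region (no effect) — area = 12.42 mm². At z = 3.25: the r=2 cylinder contributes a regular 24-gon of circumradius 2 (area = (24/2)·2.000²·sin(360°/24) = 12.42 mm²); the r=6 cylinder at (12.5, 13.5) contributes a regular 24-gon of circumradius 6 (area = (24/2)·6.000²·sin(360°/24) = 111.81 mm²); Subtracting the remaining from the first: starting from the r=2 cylinder (12.42 mm²), the r=6 cylinder at (12.5, 13.5) misses the remaining region (no effect) — area = 12.42 mm². Checking containment: the cross-section at z = 3.25 is a subset of the cross-section at z = 0.5.

entirely on top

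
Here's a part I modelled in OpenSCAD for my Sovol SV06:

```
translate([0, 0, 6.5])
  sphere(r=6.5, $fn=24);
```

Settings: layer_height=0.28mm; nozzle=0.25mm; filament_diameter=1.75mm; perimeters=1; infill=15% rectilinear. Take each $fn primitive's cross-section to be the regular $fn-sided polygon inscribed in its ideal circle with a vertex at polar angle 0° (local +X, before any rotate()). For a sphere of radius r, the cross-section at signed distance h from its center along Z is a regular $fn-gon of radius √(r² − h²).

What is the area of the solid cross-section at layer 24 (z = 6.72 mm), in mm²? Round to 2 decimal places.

At z = 6.72 mm: the sphere: section is a regular 24-gon, circumradius = √(r²−h²) = √(6.5²−0.22²) = 6.496 (area = (24/2)·6.496²·sin(360°/24) = 131.07 mm²). Overall, the cross-section is a single solid region. Net area = 131.07 mm².

131.07 mm²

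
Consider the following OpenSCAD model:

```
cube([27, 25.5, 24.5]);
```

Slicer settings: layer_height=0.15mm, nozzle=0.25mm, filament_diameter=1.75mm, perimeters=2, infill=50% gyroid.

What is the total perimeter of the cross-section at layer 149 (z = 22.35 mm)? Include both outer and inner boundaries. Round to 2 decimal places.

At z = 22.35 mm: the cube (footprint 27×25.5) is included at this height (perimeter 105.00 mm). Overall, the cross-section is a single solid region. Total boundary length (outer) = 105.00 mm.

105.00 mm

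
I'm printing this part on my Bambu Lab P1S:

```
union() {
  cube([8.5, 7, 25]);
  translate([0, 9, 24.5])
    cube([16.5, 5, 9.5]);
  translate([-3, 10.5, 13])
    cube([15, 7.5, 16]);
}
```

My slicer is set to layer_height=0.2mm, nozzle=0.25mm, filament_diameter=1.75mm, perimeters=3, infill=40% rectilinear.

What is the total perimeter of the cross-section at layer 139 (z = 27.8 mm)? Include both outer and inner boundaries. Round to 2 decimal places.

57.00 mm

At z = 27.8 mm: the cube does not reach this height (z outside [0, 25]); the 16.5×5 cube at (0, 9) contributes its full rectangle (perimeter 43.00 mm); the cube at (-3, 10.5) is present — its section is the full 15×7.5 rectangle (perimeter 45.00 mm); Taking the union: the regions partially overlap (shared area 42.00 mm²), so the edge portions inside another operand are dropped and the merged outline is re-measured after clipping — boundary = 57.00 mm. Overall, the cross-section is a single solid region. Total boundary length (outer) = 57.00 mm.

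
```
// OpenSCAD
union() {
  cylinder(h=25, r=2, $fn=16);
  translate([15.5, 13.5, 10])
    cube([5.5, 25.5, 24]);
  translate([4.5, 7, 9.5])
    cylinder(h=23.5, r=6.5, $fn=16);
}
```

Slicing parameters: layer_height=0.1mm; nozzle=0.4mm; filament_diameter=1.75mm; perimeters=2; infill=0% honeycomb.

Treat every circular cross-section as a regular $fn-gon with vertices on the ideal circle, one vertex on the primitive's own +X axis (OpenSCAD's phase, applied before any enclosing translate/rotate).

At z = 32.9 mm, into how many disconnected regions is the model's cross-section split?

2

At z = 32.9 mm: the cylinder does not reach this height (z outside [0, 25]); the cube at (15.5, 13.5) (footprint 5.5×25.5) is included at this height; the cylinder at (4.5, 7): section is a regular 16-gon, circumradius r=6.5; Combining (union): the 2 present regions are separate (no shared area or edge), so areas and boundary lengths simply add and each stays a separate island — 2 connected regions. The result has 2 disconnected regions.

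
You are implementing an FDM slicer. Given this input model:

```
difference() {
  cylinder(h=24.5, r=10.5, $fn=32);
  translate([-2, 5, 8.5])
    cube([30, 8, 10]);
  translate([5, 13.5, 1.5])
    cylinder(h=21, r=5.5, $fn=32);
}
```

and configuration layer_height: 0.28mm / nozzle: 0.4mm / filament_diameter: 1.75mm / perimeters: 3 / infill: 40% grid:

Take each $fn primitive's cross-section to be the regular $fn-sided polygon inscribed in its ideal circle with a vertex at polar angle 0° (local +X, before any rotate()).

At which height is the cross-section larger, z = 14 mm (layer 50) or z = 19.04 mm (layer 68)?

Layer 50 (z = 14): the cylinder: section is a regular 32-gon, circumradius r=10.5 (area = (32/2)·10.500²·sin(360°/32) = 344.14 mm²); the 30×8 cube at (-2, 5) contributes its full rectangle (area 240.00 mm²); the r=5.5 cylinder at (5, 13.5) contributes a regular 32-gon of circumradius 5.5 (area = (32/2)·5.500²·sin(360°/32) = 94.42 mm²); Taking the first minus the rest: starting from the r=10.5 cylinder (344.14 mm²), the 30×8 cube at (-2, 5) partially overlaps it — only the 46.57 mm² overlap (of its 240.00 mm²) is removed, clipping the outline; the r=5.5 cylinder at (5, 13.5) misses the remaining region (no effect) — area = 297.57 mm². So its area = 297.57 mm². Layer 68 (z = 19.04): the r=10.5 cylinder gives a regular 32-gon of circumradius 10.5 (constant along its height) (area = (32/2)·10.500²·sin(360°/32) = 344.14 mm²); the cube at (-2, 5) is absent (z outside [8.5, 18.5]); the cylinder at (5, 13.5): section is a regular 32-gon, circumradius r=5.5 (area = (32/2)·5.500²·sin(360°/32) = 94.42 mm²); Taking the first minus the rest: starting from the r=10.5 cylinder (344.14 mm²), the r=5.5 cylinder at (5, 13.5) partially overlaps it — only the 6.77 mm² overlap (of its 94.42 mm²) is removed, clipping the outline — area = 337.37 mm². So its area = 337.37 mm². Layer 68 is larger (337.37 vs 297.57 mm²).

layer 68 (z = 19.04 mm)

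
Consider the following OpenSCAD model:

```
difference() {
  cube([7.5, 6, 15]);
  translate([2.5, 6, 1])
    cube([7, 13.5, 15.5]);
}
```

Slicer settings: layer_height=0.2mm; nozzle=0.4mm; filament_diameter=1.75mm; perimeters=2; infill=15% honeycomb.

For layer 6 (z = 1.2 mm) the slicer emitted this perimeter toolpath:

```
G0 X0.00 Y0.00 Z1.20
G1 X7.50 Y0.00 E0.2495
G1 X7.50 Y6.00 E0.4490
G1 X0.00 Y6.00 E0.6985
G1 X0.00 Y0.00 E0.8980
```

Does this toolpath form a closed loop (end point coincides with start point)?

Start point (G0): (0.00, 0.00). End point (last G1): the path returns to the start — closed.

yes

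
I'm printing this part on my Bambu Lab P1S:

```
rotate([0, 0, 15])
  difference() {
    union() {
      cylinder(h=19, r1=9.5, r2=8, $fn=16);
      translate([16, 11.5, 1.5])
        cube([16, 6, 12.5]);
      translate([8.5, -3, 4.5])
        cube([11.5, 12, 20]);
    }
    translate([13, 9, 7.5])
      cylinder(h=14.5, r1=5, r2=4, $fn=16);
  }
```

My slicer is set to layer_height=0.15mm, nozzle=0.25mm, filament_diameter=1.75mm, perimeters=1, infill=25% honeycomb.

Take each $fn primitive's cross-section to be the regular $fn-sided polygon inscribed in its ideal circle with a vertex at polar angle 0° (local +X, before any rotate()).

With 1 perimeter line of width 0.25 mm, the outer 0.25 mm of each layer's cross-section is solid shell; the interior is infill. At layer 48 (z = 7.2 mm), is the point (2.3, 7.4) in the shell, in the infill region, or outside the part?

infill

At z = 7.2 mm: the cone (r1=9.5→r2=8) has section circumradius 8.932 here — a regular 16-gon; the cube at (16, 11.5) is present — its section is the full 16×6 rectangle; the cube at (8.5, -3) (footprint 11.5×12) is included at this height; Taking the union: the regions partially overlap (shared area 0.94 mm²), so overlapping operands fuse into one piece — 2 connected regions; the cone at (13, 9) is not intersected at this z (z outside [7.5, 22]); Subtracting the remaining from the first: none of the subtracted shapes is present at this height, so the result so far is unchanged — 2 connected regions; (whole slice rotated 15° about Z — lengths, areas and connectivity unchanged). Overall, the cross-section has 2 separate islands. Undo the 15° rotation: the query point maps to (4.137, 6.553) in the un-rotated model frame. The nearest boundary edge runs (3.42, 8.25)→(6.32, 6.32); distance from the point to it = 1.01 mm. (Shell/infill is judged within the island containing the point — the largest one.) The point is inside the cross-section and 1.01 mm from the nearest boundary — more than the 0.25 mm shell width (1 × 0.25), so it's in the infill interior.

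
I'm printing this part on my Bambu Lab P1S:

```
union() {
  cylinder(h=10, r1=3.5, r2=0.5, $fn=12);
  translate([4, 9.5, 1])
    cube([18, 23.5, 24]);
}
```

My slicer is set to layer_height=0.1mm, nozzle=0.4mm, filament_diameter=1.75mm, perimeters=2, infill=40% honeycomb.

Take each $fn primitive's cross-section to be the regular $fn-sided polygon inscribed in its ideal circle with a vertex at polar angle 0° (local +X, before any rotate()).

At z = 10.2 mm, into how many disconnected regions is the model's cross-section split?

1

At z = 10.2 mm: the cone is not intersected at this z (z outside [0, 10]); the 18×23.5 cube at (4, 9.5) contributes its full rectangle; Merging all regions: only the 18×23.5 cube at (4, 9.5) is present, so the union is just that shape — 1 connected region. The result has 1 disconnected region.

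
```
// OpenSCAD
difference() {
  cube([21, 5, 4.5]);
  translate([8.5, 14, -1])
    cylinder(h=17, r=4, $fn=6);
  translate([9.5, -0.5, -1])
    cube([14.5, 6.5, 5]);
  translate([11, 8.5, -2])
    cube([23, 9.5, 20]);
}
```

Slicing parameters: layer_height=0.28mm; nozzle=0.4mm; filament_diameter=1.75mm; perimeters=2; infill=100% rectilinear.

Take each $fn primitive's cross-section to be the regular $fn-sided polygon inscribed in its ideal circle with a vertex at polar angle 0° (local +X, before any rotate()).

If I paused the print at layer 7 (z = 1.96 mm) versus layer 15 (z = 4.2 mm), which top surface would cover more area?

layer 15 (z = 4.2 mm)

Layer 7 (z = 1.96): the 21×5 cube contributes its full rectangle (area 105.00 mm²); the r=4 cylinder at (8.5, 14) contributes a regular 6-gon of circumradius 4 (area = (6/2)·4.000²·sin(360°/6) = 41.57 mm²); the cube at (9.5, -0.5) (footprint 14.5×6.5) is included at this height (area 94.25 mm²); the cube at (11, 8.5) is present — its section is the full 23×9.5 rectangle (area 218.50 mm²); Taking the first minus the rest: starting from the 21×5 cube (105.00 mm²), the r=4 cylinder at (8.5, 14) misses the remaining region (no effect); the 14.5×6.5 cube at (9.5, -0.5) partially overlaps it — only the 57.50 mm² overlap (of its 94.25 mm²) is removed, clipping the outline; the 23×9.5 cube at (11, 8.5) misses the remaining region (no effect) — area = 47.50 mm². So its area = 47.50 mm². Layer 15 (z = 4.2): the cube is present — its section is the full 21×5 rectangle (area 105.00 mm²); the r=4 cylinder at (8.5, 14) contributes a regular 6-gon of circumradius 4 (area = (6/2)·4.000²·sin(360°/6) = 41.57 mm²); the cube at (9.5, -0.5) is not intersected at this z (z outside [-1, 4]); the 23×9.5 cube at (11, 8.5) contributes its full rectangle (area 218.50 mm²); Taking the first minus the rest: starting from the 21×5 cube (105.00 mm²), the r=4 cylinder at (8.5, 14) misses the remaining region (no effect); the 23×9.5 cube at (11, 8.5) misses the remaining region (no effect) — area = 105.00 mm². So its area = 105.00 mm². Layer 15 is larger (105.00 vs 47.50 mm²).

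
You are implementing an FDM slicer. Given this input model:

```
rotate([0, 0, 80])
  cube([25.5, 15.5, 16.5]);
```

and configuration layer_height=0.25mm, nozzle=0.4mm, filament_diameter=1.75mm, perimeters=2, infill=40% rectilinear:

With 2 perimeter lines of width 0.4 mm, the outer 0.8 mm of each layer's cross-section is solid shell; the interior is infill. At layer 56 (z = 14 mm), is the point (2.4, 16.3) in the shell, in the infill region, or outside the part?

shell

At z = 14 mm: the cube (footprint 25.5×15.5) is included at this height; (rotated 80° about Z; rotation is an isometry so areas/perimeters/island counts are preserved). Overall, the cross-section is a single solid region. Undo the 80° rotation: the query point maps to (16.469, 0.467) in the un-rotated model frame. The nearest boundary edge runs (0.00, 0.00)→(25.50, 0.00); distance from the point to it = 0.47 mm. The point is inside the cross-section, 0.47 mm from the nearest boundary — within the 0.8 mm shell band (2 × 0.4).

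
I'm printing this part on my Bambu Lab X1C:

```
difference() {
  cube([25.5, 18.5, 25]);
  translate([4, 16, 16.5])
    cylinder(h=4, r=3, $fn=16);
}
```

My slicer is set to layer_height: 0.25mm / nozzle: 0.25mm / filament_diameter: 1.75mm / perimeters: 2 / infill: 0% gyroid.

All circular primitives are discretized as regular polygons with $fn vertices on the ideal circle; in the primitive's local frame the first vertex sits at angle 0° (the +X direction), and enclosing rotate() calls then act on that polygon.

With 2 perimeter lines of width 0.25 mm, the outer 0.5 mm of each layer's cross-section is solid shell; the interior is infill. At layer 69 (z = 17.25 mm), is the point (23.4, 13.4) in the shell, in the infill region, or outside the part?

infill

At z = 17.25 mm: the cube (footprint 25.5×18.5) is included at this height; the r=3 cylinder at (4, 16) contributes a regular 16-gon of circumradius 3; After the difference (first − rest): starting from the 25.5×18.5 cube, the r=3 cylinder at (4, 16) partially overlaps it — only the 26.56 mm² overlap (of its 27.55 mm²) is removed, clipping the outline — 1 connected region. Overall, the cross-section is a single solid region. The nearest boundary edge runs (25.50, 18.50)→(25.50, 0.00); distance from the point to it = 2.10 mm. The point is inside the cross-section and 2.10 mm from the nearest boundary — more than the 0.5 mm shell width (2 × 0.25), so it's in the infill interior.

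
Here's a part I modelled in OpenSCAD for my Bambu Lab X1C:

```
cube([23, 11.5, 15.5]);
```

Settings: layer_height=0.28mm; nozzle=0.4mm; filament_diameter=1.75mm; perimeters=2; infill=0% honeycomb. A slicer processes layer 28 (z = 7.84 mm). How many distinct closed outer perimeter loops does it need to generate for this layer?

At z = 7.84 mm: the 23×11.5 cube contributes its full rectangle. The result has 1 disconnected region.

1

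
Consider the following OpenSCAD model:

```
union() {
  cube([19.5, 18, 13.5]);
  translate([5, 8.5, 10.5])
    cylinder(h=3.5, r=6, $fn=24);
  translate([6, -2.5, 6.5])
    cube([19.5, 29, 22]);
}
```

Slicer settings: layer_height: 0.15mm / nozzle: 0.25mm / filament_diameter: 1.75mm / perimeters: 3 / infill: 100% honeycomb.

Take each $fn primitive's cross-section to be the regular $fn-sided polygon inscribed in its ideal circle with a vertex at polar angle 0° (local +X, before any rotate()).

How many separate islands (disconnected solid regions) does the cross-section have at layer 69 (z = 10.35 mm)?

At z = 10.35 mm: the cube is present — its section is the full 19.5×18 rectangle; the cylinder at (5, 8.5) is not intersected at this z (z outside [10.5, 14]); the 19.5×29 cube at (6, -2.5) contributes its full rectangle; Taking the union: the regions partially overlap (shared area 243.00 mm²), so overlapping operands fuse into one piece — 1 connected region. Overall, the cross-section is a single solid region. Island count = 1.

1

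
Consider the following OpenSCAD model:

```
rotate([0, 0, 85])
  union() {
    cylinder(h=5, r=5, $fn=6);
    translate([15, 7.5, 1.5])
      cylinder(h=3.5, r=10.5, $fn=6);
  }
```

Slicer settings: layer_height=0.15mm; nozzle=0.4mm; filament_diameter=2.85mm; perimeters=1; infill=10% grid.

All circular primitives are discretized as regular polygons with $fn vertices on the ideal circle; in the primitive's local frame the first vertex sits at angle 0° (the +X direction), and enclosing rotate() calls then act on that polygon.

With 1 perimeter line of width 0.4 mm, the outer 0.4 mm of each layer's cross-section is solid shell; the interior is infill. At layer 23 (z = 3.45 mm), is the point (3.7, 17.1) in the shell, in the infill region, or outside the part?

At z = 3.45 mm: the r=5 cylinder gives a regular 6-gon of circumradius 5 (constant along its height); the r=10.5 cylinder at (15, 7.5) gives a regular 6-gon of circumradius 10.5 (constant along its height); Taking the union: the 2 present regions are separate (no shared area or edge), so areas and boundary lengths simply add and each stays a separate island — 2 connected regions; (whole slice rotated 85° about Z — lengths, areas and connectivity unchanged). Overall, the cross-section has 2 separate islands. Undo the 85° rotation: the query point maps to (17.357, -2.196) in the un-rotated model frame. The nearest boundary edge runs (20.25, -1.59)→(9.75, -1.59); distance from the point to it = 0.60 mm. The point is not inside any of the regions above, so it lies outside the cross-section (0.60 mm from the nearest boundary).

outside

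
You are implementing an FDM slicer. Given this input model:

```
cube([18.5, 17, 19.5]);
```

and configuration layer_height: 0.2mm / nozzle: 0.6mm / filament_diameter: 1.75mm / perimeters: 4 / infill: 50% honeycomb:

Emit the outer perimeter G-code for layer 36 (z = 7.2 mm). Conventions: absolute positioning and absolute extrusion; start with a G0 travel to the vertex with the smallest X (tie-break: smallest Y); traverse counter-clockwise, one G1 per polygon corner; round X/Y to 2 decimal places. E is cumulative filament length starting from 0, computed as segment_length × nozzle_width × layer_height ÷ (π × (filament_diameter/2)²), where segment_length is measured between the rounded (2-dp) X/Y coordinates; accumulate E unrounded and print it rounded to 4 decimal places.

G0 X0.00 Y0.00 Z7.20
G1 X18.50 Y0.00 E0.9230
G1 X18.50 Y17.00 E1.7711
G1 X0.00 Y17.00 E2.6941
G1 X0.00 Y0.00 E3.5422

At z = 7.2 mm: the cube (footprint 18.5×17) is included at this height. The outline is a single polygon with 4 vertices. Extrusion per mm of travel: 0.6 × 0.2 / (π × 0.875²) = 0.049890. Accumulating E over each segment gives final E = 3.5422.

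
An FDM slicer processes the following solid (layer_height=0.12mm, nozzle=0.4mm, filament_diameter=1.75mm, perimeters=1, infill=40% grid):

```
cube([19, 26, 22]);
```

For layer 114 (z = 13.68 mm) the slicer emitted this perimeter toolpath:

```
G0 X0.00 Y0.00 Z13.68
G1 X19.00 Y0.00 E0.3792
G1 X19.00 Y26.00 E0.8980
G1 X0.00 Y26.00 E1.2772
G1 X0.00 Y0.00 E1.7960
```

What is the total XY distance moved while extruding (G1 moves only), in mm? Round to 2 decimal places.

90.00 mm

Sum the Euclidean lengths of each G1 segment: total = 90.00 mm.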